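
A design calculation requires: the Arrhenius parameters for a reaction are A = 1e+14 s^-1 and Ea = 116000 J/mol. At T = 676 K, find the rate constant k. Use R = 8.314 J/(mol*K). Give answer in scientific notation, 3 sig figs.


k = A * exp(-Ea/(R*T))
k = 1e+14 * exp(-116000 / (8.314 * 676))
k = 1e+14 * exp(-20.6396)
k = 1.09e+05


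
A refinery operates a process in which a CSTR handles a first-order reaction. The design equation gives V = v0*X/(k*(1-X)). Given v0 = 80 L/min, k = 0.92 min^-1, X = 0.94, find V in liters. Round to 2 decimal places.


V = v0 * X / (k * (1 - X))
V = 80 * 0.94 / (0.92 * (1 - 0.94))
V = 75.2 / (0.92 * 0.06)
V = 75.2 / 0.0552
V = 1362.32 L


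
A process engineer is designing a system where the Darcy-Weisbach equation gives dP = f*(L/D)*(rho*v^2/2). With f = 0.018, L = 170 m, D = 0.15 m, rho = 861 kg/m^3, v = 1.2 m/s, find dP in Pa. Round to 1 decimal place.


dP = f * (L/D) * (rho*v^2/2)
dP = 0.018 * (170/0.15) * (861*1.2^2/2)
L/D = 1133.33333333
rho*v^2/2 = 861*1.44/2 = 619.92
dP = 0.018 * 1133.33333333 * 619.92
dP = 12646.4 Pa


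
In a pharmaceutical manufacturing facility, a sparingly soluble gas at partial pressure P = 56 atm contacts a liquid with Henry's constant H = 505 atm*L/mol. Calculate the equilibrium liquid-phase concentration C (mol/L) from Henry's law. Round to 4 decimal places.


C = P / H
C = 56 / 505
C = 0.1109 mol/L


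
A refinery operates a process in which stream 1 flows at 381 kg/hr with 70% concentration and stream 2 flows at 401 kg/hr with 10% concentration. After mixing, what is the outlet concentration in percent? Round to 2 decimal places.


Mass balance on solute: F1*x1 + F2*x2 = F3*x3
F3 = F1 + F2 = 381 + 401 = 782 kg/hr
x3 = (F1*x1 + F2*x2)/F3
x3 = (381*0.7 + 401*0.1) / 782
x3 = 39.23%


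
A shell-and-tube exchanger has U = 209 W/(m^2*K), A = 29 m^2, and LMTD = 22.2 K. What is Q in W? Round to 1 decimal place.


Q = U * A * LMTD
Q = 209 * 29 * 22.2
Q = 134554.2 W


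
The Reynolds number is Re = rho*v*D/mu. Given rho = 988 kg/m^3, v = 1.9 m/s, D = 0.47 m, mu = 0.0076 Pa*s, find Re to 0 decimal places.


Re = rho * v * D / mu
Re = 988 * 1.9 * 0.47 / 0.0076
Re = 882.284 / 0.0076
Re = 116090


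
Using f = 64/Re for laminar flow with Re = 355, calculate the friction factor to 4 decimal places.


f = 64 / Re
f = 64 / 355
f = 0.1803


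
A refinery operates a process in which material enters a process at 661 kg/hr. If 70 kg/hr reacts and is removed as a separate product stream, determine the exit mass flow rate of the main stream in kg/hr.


Steady-state mass balance on the main outlet: F_out = F_in - F_removed
F_out = 661 - 70
F_out = 591 kg/hr


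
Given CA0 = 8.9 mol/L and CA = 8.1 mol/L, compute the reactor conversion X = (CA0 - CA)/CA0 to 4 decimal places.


X = (CA0 - CA) / CA0
X = (8.9 - 8.1) / 8.9
X = 0.8 / 8.9
X = 0.0899


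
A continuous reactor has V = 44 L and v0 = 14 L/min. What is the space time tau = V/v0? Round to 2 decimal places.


tau = V / v0
tau = 44 / 14
tau = 3.14 min


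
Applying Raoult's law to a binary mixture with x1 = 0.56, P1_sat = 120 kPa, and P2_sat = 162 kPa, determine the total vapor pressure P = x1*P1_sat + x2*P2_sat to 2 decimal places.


P = x1*P1_sat + x2*P2_sat
x2 = 1 - x1 = 1 - 0.56 = 0.44
P = 0.56*120 + 0.44*162
P = 67.2 + 71.28
P = 138.48 kPa


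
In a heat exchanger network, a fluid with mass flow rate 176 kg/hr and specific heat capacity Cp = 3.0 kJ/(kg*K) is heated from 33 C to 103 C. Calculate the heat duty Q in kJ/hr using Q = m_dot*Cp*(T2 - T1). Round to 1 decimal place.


Q = m_dot * Cp * (T2 - T1)
Q = 176 * 3.0 * (103 - 33)
Q = 176 * 3.0 * 70
Q = 36960.0 kJ/hr


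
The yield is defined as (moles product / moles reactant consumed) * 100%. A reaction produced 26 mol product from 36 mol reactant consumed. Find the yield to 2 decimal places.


Yield = (moles product / moles consumed) * 100%
Yield = (26 / 36) * 100
Yield = 0.7222 * 100
Yield = 72.22%


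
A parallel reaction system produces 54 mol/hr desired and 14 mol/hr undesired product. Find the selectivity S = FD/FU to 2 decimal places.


S = desired product rate / undesired product rate
S = 54 / 14
S = 3.86


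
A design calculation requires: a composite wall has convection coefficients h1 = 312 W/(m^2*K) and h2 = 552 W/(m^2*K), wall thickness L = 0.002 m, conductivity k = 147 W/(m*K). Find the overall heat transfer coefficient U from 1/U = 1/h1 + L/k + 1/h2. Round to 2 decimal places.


1/U = 1/h1 + L/k + 1/h2
1/U = 1/312 + 0.002/147 + 1/552
1/U = 0.0032051282 + 1.36054e-05 + 0.0018115942
1/U = 0.0050303278
U = 198.79 W/(m^2*K)


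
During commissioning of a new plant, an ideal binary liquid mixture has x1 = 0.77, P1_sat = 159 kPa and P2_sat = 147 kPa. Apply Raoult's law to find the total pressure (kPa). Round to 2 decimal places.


P = x1*P1_sat + x2*P2_sat
x2 = 1 - x1 = 1 - 0.77 = 0.23
P = 0.77*159 + 0.23*147
P = 122.43 + 33.81
P = 156.24 kPa


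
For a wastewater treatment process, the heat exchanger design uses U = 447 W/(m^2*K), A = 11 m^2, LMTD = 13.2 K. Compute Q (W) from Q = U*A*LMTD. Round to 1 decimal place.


Q = U * A * LMTD
Q = 447 * 11 * 13.2
Q = 64904.4 W


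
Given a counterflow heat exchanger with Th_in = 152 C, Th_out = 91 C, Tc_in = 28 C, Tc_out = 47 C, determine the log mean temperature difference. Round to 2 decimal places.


dT1 = Th_in - Tc_out = 152 - 47 = 105
dT2 = Th_out - Tc_in = 91 - 28 = 63
LMTD = (dT1 - dT2) / ln(dT1/dT2)
LMTD = (105 - 63) / ln(105/63)
LMTD = 82.22 K


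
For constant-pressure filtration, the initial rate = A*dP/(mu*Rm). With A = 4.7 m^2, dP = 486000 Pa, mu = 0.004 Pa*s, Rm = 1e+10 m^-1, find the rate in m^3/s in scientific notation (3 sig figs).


rate = A * dP / (mu * Rm)
rate = 4.7 * 486000 / (0.004 * 1e+10)
rate = 2284200.0 / 4.000e+07
rate = 5.71e-02 m^3/s


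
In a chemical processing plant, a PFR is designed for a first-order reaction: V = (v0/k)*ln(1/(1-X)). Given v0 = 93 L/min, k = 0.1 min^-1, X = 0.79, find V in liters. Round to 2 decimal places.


V = (v0/k) * ln(1/(1-X))
V = (93/0.1) * ln(1/(1-0.79))
V = 930.0 * ln(4.761905)
V = 930.0 * 1.560648
V = 1451.40 L


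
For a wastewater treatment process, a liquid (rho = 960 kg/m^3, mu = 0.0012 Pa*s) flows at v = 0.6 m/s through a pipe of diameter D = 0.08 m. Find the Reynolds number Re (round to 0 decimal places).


Re = rho * v * D / mu
Re = 960 * 0.6 * 0.08 / 0.0012
Re = 46.08 / 0.0012
Re = 38400


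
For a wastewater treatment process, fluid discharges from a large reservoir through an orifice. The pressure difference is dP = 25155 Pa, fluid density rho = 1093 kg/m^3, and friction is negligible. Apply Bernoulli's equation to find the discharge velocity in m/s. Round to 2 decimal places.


v = sqrt(2*dP/rho)
v = sqrt(2*25155/1093)
v = sqrt(46.029277)
v = 6.78 m/s


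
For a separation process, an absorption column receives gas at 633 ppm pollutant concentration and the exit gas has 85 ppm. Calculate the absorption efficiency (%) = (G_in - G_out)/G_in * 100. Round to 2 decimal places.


Efficiency = (G_in - G_out) / G_in * 100%
Efficiency = (633 - 85) / 633 * 100
Efficiency = 548 / 633 * 100
Efficiency = 86.57%


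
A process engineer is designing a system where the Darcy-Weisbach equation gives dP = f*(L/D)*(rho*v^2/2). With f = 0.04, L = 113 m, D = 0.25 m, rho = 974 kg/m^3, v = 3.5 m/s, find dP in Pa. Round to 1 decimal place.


dP = f * (L/D) * (rho*v^2/2)
dP = 0.04 * (113/0.25) * (974*3.5^2/2)
L/D = 452.0
rho*v^2/2 = 974*12.25/2 = 5965.75
dP = 0.04 * 452.0 * 5965.75
dP = 107860.8 Pa


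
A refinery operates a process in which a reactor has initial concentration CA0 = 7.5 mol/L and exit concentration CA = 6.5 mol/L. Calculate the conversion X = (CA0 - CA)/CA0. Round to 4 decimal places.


X = (CA0 - CA) / CA0
X = (7.5 - 6.5) / 7.5
X = 1.0 / 7.5
X = 0.1333


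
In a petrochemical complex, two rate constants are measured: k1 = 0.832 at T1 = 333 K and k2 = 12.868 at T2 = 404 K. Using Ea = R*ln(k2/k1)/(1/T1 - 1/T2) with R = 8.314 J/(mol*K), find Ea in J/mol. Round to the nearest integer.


Ea = R * ln(k2/k1) / (1/T1 - 1/T2)
ln(k2/k1) = ln(12.868/0.832) = 2.7386664
1/T1 - 1/T2 = 1/333 - 1/404 = 0.000527755478
Ea = 8.314 * 2.7386664 / 0.000527755478
Ea = 43144 J/mol


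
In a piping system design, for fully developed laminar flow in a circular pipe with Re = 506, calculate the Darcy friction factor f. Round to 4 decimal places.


f = 64 / Re
f = 64 / 506
f = 0.1265


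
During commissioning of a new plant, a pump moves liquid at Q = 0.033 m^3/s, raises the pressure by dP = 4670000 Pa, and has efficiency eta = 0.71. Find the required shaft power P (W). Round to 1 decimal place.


P = Q * dP / eta
P = 0.033 * 4670000 / 0.71
P = 154110.0 / 0.71
P = 217056.3 W


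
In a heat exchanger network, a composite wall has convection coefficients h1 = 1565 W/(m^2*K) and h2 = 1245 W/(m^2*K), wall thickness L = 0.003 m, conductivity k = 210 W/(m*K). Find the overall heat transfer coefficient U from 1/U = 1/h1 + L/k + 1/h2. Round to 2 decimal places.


1/U = 1/h1 + L/k + 1/h2
1/U = 1/1565 + 0.003/210 + 1/1245
1/U = 0.0006389776 + 1.42857e-05 + 0.0008032129
1/U = 0.0014564762
U = 686.59 W/(m^2*K)


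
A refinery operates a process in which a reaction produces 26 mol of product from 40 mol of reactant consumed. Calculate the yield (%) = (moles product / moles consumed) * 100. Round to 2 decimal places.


Yield = (moles product / moles consumed) * 100%
Yield = (26 / 40) * 100
Yield = 0.65 * 100
Yield = 65.00%


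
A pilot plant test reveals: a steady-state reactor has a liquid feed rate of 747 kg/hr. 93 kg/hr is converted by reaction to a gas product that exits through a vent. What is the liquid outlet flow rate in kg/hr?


Steady-state mass balance on the main outlet: F_out = F_in - F_removed
F_out = 747 - 93
F_out = 654 kg/hr


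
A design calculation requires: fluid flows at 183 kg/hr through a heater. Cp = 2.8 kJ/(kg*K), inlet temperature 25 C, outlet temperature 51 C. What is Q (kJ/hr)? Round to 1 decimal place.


Q = m_dot * Cp * (T2 - T1)
Q = 183 * 2.8 * (51 - 25)
Q = 183 * 2.8 * 26
Q = 13322.4 kJ/hr


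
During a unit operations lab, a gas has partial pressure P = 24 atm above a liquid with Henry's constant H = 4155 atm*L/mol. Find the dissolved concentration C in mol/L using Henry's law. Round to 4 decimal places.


C = P / H
C = 24 / 4155
C = 0.0058 mol/L


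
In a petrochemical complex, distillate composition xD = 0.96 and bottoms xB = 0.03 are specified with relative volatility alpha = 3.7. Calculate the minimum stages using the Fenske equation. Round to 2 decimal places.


N_min = ln((xD*(1-xB))/(xB*(1-xD))) / ln(alpha)
Numerator inside ln: 0.9312 / 0.0012 = 776.0
ln(776.0) = 6.654153
ln(alpha) = ln(3.7) = 1.308333
N_min = 6.654153 / 1.308333 = 5.09


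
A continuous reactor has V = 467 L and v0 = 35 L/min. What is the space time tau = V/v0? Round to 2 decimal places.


tau = V / v0
tau = 467 / 35
tau = 13.34 min


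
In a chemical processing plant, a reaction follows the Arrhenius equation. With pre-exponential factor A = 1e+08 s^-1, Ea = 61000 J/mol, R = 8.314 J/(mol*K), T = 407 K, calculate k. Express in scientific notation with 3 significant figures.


k = A * exp(-Ea/(R*T))
k = 1e+08 * exp(-61000 / (8.314 * 407))
k = 1e+08 * exp(-18.027081)
k = 1.48e+00


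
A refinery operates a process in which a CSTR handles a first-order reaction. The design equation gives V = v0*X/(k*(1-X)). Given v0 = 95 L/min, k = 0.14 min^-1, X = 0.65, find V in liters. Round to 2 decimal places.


V = v0 * X / (k * (1 - X))
V = 95 * 0.65 / (0.14 * (1 - 0.65))
V = 61.75 / (0.14 * 0.35)
V = 61.75 / 0.049
V = 1260.20 L


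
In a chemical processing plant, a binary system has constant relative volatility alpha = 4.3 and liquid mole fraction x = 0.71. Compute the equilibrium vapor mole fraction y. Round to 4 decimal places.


y = alpha*x / (1 + (alpha-1)*x)
y = 4.3*0.71 / (1 + (4.3-1)*0.71)
y = 3.053 / (1 + 2.343)
y = 3.053 / 3.343
y = 0.9133


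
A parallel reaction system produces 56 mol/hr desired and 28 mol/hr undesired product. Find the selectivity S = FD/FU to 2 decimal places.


S = desired product rate / undesired product rate
S = 56 / 28
S = 2.00


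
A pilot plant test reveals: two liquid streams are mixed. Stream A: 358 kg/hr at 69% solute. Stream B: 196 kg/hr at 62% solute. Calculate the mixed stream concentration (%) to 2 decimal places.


Mass balance on solute: F1*x1 + F2*x2 = F3*x3
F3 = F1 + F2 = 358 + 196 = 554 kg/hr
x3 = (F1*x1 + F2*x2)/F3
x3 = (358*0.69 + 196*0.62) / 554
x3 = 66.52%


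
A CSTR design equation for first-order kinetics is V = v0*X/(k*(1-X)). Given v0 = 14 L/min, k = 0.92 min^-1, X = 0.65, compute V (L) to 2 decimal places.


V = v0 * X / (k * (1 - X))
V = 14 * 0.65 / (0.92 * (1 - 0.65))
V = 9.1 / (0.92 * 0.35)
V = 9.1 / 0.322
V = 28.26 L


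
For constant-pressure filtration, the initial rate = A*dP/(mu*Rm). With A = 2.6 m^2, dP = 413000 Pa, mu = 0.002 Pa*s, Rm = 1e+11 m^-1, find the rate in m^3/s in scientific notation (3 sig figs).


rate = A * dP / (mu * Rm)
rate = 2.6 * 413000 / (0.002 * 1e+11)
rate = 1073800.0 / 2.000e+08
rate = 5.37e-03 m^3/s


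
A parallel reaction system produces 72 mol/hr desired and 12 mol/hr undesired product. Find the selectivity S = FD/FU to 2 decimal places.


S = desired product rate / undesired product rate
S = 72 / 12
S = 6.00


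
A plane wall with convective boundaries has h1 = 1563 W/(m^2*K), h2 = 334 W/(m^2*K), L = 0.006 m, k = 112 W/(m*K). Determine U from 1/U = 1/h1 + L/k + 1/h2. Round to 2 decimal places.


1/U = 1/h1 + L/k + 1/h2
1/U = 1/1563 + 0.006/112 + 1/334
1/U = 0.0006397953 + 5.35714e-05 + 0.002994012
1/U = 0.0036873787
U = 271.20 W/(m^2*K)


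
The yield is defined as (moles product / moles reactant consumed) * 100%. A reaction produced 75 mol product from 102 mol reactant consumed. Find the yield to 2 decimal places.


Yield = (moles product / moles consumed) * 100%
Yield = (75 / 102) * 100
Yield = 0.7353 * 100
Yield = 73.53%


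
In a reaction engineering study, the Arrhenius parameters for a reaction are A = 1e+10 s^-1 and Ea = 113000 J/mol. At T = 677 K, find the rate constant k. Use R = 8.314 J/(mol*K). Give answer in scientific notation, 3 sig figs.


k = A * exp(-Ea/(R*T))
k = 1e+10 * exp(-113000 / (8.314 * 677))
k = 1e+10 * exp(-20.076119)
k = 1.91e+01


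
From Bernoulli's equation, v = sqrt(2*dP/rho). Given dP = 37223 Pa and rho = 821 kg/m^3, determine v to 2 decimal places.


v = sqrt(2*dP/rho)
v = sqrt(2*37223/821)
v = sqrt(90.677223)
v = 9.52 m/s


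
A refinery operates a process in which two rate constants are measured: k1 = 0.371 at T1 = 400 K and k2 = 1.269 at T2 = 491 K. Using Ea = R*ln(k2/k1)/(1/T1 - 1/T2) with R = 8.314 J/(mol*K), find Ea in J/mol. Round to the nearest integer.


Ea = R * ln(k2/k1) / (1/T1 - 1/T2)
ln(k2/k1) = ln(1.269/0.371) = 1.2297824
1/T1 - 1/T2 = 1/400 - 1/491 = 0.000463340122
Ea = 8.314 * 1.2297824 / 0.000463340122
Ea = 22067 J/mol


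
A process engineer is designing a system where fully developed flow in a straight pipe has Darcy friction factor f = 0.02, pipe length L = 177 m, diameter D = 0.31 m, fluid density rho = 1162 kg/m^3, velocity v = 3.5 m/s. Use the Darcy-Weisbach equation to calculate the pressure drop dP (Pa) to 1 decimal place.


dP = f * (L/D) * (rho*v^2/2)
dP = 0.02 * (177/0.31) * (1162*3.5^2/2)
L/D = 570.96774194
rho*v^2/2 = 1162*12.25/2 = 7117.25
dP = 0.02 * 570.96774194 * 7117.25
dP = 81274.4 Pa


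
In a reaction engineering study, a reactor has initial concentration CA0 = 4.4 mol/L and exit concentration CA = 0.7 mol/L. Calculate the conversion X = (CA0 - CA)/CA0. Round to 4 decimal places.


X = (CA0 - CA) / CA0
X = (4.4 - 0.7) / 4.4
X = 3.7 / 4.4
X = 0.8409


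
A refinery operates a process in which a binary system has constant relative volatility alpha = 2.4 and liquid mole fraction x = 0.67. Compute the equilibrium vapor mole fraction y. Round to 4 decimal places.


y = alpha*x / (1 + (alpha-1)*x)
y = 2.4*0.67 / (1 + (2.4-1)*0.67)
y = 1.608 / (1 + 0.938)
y = 1.608 / 1.938
y = 0.8297


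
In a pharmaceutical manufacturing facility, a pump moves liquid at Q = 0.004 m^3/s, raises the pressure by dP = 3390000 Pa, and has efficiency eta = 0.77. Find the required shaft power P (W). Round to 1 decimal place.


P = Q * dP / eta
P = 0.004 * 3390000 / 0.77
P = 13560.0 / 0.77
P = 17610.4 W


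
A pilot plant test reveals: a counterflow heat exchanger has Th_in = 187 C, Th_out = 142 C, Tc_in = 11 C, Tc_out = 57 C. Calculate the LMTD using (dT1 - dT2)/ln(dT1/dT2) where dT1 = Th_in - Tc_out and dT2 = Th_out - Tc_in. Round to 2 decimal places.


dT1 = Th_in - Tc_out = 187 - 57 = 130
dT2 = Th_out - Tc_in = 142 - 11 = 131
LMTD = (dT1 - dT2) / ln(dT1/dT2)
LMTD = (130 - 131) / ln(130/131)
LMTD = 130.50 K


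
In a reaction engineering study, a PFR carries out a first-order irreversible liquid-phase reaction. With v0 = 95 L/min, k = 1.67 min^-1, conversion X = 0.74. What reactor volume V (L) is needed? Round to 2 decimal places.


V = (v0/k) * ln(1/(1-X))
V = (95/1.67) * ln(1/(1-0.74))
V = 56.886228 * ln(3.846154)
V = 56.886228 * 1.347074
V = 76.63 L


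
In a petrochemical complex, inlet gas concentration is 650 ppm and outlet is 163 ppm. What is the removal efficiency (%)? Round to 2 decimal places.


Efficiency = (G_in - G_out) / G_in * 100%
Efficiency = (650 - 163) / 650 * 100
Efficiency = 487 / 650 * 100
Efficiency = 74.92%


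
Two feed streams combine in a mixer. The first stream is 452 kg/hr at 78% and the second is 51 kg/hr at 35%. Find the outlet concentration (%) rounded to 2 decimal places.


Mass balance on solute: F1*x1 + F2*x2 = F3*x3
F3 = F1 + F2 = 452 + 51 = 503 kg/hr
x3 = (F1*x1 + F2*x2)/F3
x3 = (452*0.78 + 51*0.35) / 503
x3 = 73.64%


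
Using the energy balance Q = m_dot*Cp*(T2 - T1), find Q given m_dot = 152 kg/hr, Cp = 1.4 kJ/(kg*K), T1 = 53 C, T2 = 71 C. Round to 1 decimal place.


Q = m_dot * Cp * (T2 - T1)
Q = 152 * 1.4 * (71 - 53)
Q = 152 * 1.4 * 18
Q = 3830.4 kJ/hr


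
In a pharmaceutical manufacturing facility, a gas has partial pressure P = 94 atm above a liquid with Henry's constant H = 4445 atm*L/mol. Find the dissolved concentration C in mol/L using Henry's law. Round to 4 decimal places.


C = P / H
C = 94 / 4445
C = 0.0211 mol/L


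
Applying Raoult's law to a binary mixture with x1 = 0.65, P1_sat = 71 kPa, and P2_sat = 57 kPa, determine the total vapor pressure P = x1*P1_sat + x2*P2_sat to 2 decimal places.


P = x1*P1_sat + x2*P2_sat
x2 = 1 - x1 = 1 - 0.65 = 0.35
P = 0.65*71 + 0.35*57
P = 46.15 + 19.95
P = 66.10 kPa


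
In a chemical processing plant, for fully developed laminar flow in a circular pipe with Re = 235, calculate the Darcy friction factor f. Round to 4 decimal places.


f = 64 / Re
f = 64 / 235
f = 0.2723


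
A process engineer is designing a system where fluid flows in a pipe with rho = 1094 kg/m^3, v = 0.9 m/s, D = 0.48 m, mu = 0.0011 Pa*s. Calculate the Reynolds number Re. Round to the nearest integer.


Re = rho * v * D / mu
Re = 1094 * 0.9 * 0.48 / 0.0011
Re = 472.608 / 0.0011
Re = 429644


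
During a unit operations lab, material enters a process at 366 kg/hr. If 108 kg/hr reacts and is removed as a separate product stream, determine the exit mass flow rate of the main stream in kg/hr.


Steady-state mass balance on the main outlet: F_out = F_in - F_removed
F_out = 366 - 108
F_out = 258 kg/hr


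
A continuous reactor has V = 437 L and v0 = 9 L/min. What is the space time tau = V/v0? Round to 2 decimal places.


tau = V / v0
tau = 437 / 9
tau = 48.56 min


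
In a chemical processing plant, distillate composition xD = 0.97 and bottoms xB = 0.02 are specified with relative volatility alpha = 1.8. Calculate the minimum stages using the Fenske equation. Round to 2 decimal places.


N_min = ln((xD*(1-xB))/(xB*(1-xD))) / ln(alpha)
Numerator inside ln: 0.9506 / 0.0006 = 1584.333333
ln(1584.333333) = 7.367919
ln(alpha) = ln(1.8) = 0.587787
N_min = 7.367919 / 0.587787 = 12.54


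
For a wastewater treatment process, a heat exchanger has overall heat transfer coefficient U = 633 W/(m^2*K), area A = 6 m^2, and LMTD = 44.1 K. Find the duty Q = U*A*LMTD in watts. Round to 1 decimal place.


Q = U * A * LMTD
Q = 633 * 6 * 44.1
Q = 167491.8 W


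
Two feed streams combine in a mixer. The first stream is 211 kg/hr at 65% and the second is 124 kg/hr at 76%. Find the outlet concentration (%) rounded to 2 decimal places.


Mass balance on solute: F1*x1 + F2*x2 = F3*x3
F3 = F1 + F2 = 211 + 124 = 335 kg/hr
x3 = (F1*x1 + F2*x2)/F3
x3 = (211*0.65 + 124*0.76) / 335
x3 = 69.07%


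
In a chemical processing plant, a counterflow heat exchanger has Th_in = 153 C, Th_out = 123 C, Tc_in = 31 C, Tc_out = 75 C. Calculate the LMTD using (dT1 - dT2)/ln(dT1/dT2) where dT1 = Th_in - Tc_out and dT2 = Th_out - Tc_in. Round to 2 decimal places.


dT1 = Th_in - Tc_out = 153 - 75 = 78
dT2 = Th_out - Tc_in = 123 - 31 = 92
LMTD = (dT1 - dT2) / ln(dT1/dT2)
LMTD = (78 - 92) / ln(78/92)
LMTD = 84.81 K


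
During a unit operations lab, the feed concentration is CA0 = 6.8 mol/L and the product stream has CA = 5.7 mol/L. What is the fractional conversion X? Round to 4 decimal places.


X = (CA0 - CA) / CA0
X = (6.8 - 5.7) / 6.8
X = 1.1 / 6.8
X = 0.1618


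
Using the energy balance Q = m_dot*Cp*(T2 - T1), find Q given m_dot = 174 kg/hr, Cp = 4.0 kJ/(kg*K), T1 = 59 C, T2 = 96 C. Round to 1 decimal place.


Q = m_dot * Cp * (T2 - T1)
Q = 174 * 4.0 * (96 - 59)
Q = 174 * 4.0 * 37
Q = 25752.0 kJ/hr


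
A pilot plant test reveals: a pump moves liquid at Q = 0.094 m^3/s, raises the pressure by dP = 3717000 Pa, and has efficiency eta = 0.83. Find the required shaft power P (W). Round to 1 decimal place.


P = Q * dP / eta
P = 0.094 * 3717000 / 0.83
P = 349398.0 / 0.83
P = 420961.4 W


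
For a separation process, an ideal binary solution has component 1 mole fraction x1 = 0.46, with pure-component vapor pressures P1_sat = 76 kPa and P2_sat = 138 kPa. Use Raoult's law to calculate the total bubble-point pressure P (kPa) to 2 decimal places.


P = x1*P1_sat + x2*P2_sat
x2 = 1 - x1 = 1 - 0.46 = 0.54
P = 0.46*76 + 0.54*138
P = 34.96 + 74.52
P = 109.48 kPa


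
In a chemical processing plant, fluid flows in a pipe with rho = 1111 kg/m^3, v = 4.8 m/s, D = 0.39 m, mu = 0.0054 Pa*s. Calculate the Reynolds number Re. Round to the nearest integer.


Re = rho * v * D / mu
Re = 1111 * 4.8 * 0.39 / 0.0054
Re = 2079.792 / 0.0054
Re = 385147


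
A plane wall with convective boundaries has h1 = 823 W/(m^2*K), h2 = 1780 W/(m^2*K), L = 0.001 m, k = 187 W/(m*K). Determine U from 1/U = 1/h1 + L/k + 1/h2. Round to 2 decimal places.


1/U = 1/h1 + L/k + 1/h2
1/U = 1/823 + 0.001/187 + 1/1780
1/U = 0.0012150668 + 5.3476e-06 + 0.0005617978
1/U = 0.0017822122
U = 561.10 W/(m^2*K)


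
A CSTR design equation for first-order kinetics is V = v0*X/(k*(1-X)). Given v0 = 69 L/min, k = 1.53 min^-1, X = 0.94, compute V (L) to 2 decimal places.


V = v0 * X / (k * (1 - X))
V = 69 * 0.94 / (1.53 * (1 - 0.94))
V = 64.86 / (1.53 * 0.06)
V = 64.86 / 0.0918
V = 706.54 L


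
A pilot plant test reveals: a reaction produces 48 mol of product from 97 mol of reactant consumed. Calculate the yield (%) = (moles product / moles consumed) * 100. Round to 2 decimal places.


Yield = (moles product / moles consumed) * 100%
Yield = (48 / 97) * 100
Yield = 0.4948 * 100
Yield = 49.48%


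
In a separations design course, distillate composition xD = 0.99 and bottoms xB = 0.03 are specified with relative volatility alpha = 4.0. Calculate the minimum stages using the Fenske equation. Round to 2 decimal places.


N_min = ln((xD*(1-xB))/(xB*(1-xD))) / ln(alpha)
Numerator inside ln: 0.9603 / 0.0003 = 3201.0
ln(3201.0) = 8.071219
ln(alpha) = ln(4.0) = 1.386294
N_min = 8.071219 / 1.386294 = 5.82


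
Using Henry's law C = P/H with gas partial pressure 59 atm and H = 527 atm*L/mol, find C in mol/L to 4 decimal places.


C = P / H
C = 59 / 527
C = 0.1120 mol/L


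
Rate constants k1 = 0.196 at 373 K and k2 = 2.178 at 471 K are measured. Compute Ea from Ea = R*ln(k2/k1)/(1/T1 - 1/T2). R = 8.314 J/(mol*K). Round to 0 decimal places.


Ea = R * ln(k2/k1) / (1/T1 - 1/T2)
ln(k2/k1) = ln(2.178/0.196) = 2.4080476
1/T1 - 1/T2 = 1/373 - 1/471 = 0.000557822897
Ea = 8.314 * 2.4080476 / 0.000557822897
Ea = 35890 J/mol


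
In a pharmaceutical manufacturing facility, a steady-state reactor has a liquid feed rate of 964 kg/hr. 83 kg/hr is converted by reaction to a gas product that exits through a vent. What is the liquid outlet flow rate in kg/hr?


Steady-state mass balance on the main outlet: F_out = F_in - F_removed
F_out = 964 - 83
F_out = 881 kg/hr


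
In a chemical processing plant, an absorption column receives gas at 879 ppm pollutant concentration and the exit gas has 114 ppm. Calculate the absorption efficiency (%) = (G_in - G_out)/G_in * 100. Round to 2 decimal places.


Efficiency = (G_in - G_out) / G_in * 100%
Efficiency = (879 - 114) / 879 * 100
Efficiency = 765 / 879 * 100
Efficiency = 87.03%


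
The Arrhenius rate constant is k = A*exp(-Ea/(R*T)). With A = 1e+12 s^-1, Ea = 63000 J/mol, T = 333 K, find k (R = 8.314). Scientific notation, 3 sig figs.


k = A * exp(-Ea/(R*T))
k = 1e+12 * exp(-63000 / (8.314 * 333))
k = 1e+12 * exp(-22.755495)
k = 1.31e+02


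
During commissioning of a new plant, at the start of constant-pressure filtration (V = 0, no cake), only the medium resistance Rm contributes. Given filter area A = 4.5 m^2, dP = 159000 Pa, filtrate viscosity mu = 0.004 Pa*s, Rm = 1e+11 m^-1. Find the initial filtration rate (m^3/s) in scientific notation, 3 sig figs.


rate = A * dP / (mu * Rm)
rate = 4.5 * 159000 / (0.004 * 1e+11)
rate = 715500.0 / 4.000e+08
rate = 1.79e-03 m^3/s


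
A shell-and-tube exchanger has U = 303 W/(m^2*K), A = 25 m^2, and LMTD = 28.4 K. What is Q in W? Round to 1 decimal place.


Q = U * A * LMTD
Q = 303 * 25 * 28.4
Q = 215130.0 W


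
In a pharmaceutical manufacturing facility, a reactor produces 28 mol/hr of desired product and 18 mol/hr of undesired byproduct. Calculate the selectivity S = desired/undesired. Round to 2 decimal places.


S = desired product rate / undesired product rate
S = 28 / 18
S = 1.56


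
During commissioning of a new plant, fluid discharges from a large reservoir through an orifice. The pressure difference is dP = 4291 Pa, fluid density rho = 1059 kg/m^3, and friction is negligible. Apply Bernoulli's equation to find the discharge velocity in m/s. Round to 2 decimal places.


v = sqrt(2*dP/rho)
v = sqrt(2*4291/1059)
v = sqrt(8.103872)
v = 2.85 m/s


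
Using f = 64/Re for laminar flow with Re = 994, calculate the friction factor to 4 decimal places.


f = 64 / Re
f = 64 / 994
f = 0.0644


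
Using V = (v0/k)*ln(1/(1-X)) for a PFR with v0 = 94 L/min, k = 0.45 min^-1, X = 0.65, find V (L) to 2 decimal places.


V = (v0/k) * ln(1/(1-X))
V = (94/0.45) * ln(1/(1-0.65))
V = 208.888889 * ln(2.857143)
V = 208.888889 * 1.049822
V = 219.30 L


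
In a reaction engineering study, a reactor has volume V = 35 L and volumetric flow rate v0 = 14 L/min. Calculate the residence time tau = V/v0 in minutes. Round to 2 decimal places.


tau = V / v0
tau = 35 / 14
tau = 2.50 min


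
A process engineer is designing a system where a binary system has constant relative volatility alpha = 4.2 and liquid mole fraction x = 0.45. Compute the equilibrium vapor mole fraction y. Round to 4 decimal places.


y = alpha*x / (1 + (alpha-1)*x)
y = 4.2*0.45 / (1 + (4.2-1)*0.45)
y = 1.89 / (1 + 1.44)
y = 1.89 / 2.44
y = 0.7746


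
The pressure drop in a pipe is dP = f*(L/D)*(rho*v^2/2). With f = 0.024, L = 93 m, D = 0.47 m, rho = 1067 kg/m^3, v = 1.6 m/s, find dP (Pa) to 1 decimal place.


dP = f * (L/D) * (rho*v^2/2)
dP = 0.024 * (93/0.47) * (1067*1.6^2/2)
L/D = 197.87234043
rho*v^2/2 = 1067*2.56/2 = 1365.76
dP = 0.024 * 197.87234043 * 1365.76
dP = 6485.9 Pa


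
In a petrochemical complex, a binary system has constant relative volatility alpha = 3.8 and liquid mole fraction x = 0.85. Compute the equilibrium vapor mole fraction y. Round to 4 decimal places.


y = alpha*x / (1 + (alpha-1)*x)
y = 3.8*0.85 / (1 + (3.8-1)*0.85)
y = 3.23 / (1 + 2.38)
y = 3.23 / 3.38
y = 0.9556


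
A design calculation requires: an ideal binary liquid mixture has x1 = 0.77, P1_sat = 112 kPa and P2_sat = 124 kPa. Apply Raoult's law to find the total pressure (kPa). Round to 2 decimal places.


P = x1*P1_sat + x2*P2_sat
x2 = 1 - x1 = 1 - 0.77 = 0.23
P = 0.77*112 + 0.23*124
P = 86.24 + 28.52
P = 114.76 kPa


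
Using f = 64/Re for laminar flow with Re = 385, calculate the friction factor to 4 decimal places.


f = 64 / Re
f = 64 / 385
f = 0.1662


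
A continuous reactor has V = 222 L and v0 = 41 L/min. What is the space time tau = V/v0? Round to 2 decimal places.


tau = V / v0
tau = 222 / 41
tau = 5.41 min


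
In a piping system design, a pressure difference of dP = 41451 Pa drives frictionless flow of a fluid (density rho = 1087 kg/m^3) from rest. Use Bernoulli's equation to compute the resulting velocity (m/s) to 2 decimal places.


v = sqrt(2*dP/rho)
v = sqrt(2*41451/1087)
v = sqrt(76.266789)
v = 8.73 m/s


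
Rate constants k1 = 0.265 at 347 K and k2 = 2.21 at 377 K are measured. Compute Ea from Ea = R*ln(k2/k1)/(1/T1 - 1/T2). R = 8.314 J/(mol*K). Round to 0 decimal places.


Ea = R * ln(k2/k1) / (1/T1 - 1/T2)
ln(k2/k1) = ln(2.21/0.265) = 2.121018
1/T1 - 1/T2 = 1/347 - 1/377 = 0.000229324487
Ea = 8.314 * 2.121018 / 0.000229324487
Ea = 76896 J/mol


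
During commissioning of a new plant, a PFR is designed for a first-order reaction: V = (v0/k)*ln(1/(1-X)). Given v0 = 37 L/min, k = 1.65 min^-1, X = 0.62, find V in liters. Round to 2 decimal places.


V = (v0/k) * ln(1/(1-X))
V = (37/1.65) * ln(1/(1-0.62))
V = 22.424242 * ln(2.631579)
V = 22.424242 * 0.967584
V = 21.70 L


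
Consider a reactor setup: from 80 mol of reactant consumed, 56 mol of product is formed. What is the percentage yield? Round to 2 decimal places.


Yield = (moles product / moles consumed) * 100%
Yield = (56 / 80) * 100
Yield = 0.7 * 100
Yield = 70.00%


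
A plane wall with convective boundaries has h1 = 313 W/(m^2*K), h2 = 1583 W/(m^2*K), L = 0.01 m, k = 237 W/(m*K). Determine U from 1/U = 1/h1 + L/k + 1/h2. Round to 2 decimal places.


1/U = 1/h1 + L/k + 1/h2
1/U = 1/313 + 0.01/237 + 1/1583
1/U = 0.0031948882 + 4.21941e-05 + 0.0006317119
1/U = 0.0038687942
U = 258.48 W/(m^2*K)


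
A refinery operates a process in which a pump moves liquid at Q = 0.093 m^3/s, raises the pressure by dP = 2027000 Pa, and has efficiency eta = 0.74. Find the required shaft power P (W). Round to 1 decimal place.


P = Q * dP / eta
P = 0.093 * 2027000 / 0.74
P = 188511.0 / 0.74
P = 254744.6 W


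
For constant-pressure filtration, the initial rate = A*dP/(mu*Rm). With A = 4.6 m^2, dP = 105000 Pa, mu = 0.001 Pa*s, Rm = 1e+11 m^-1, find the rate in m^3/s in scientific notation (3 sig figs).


rate = A * dP / (mu * Rm)
rate = 4.6 * 105000 / (0.001 * 1e+11)
rate = 483000.0 / 1.000e+08
rate = 4.83e-03 m^3/s


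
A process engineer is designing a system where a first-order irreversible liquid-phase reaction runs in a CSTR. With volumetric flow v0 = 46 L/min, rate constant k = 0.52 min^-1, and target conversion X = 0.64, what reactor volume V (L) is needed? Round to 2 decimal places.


V = v0 * X / (k * (1 - X))
V = 46 * 0.64 / (0.52 * (1 - 0.64))
V = 29.44 / (0.52 * 0.36)
V = 29.44 / 0.1872
V = 157.26 L


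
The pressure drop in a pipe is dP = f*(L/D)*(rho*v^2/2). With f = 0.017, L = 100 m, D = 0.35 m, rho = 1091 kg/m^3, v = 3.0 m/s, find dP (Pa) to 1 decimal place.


dP = f * (L/D) * (rho*v^2/2)
dP = 0.017 * (100/0.35) * (1091*3.0^2/2)
L/D = 285.71428571
rho*v^2/2 = 1091*9.0/2 = 4909.5
dP = 0.017 * 285.71428571 * 4909.5
dP = 23846.1 Pa


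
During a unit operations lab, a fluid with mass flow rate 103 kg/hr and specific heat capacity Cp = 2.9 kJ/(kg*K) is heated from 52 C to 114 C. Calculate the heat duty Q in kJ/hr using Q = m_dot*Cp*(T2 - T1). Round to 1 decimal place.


Q = m_dot * Cp * (T2 - T1)
Q = 103 * 2.9 * (114 - 52)
Q = 103 * 2.9 * 62
Q = 18519.4 kJ/hr


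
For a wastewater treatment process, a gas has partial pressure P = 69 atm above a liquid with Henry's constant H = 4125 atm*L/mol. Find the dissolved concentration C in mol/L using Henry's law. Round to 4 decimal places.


C = P / H
C = 69 / 4125
C = 0.0167 mol/L


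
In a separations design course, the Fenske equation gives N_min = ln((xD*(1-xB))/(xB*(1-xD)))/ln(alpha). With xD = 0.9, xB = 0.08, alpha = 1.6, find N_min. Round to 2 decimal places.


N_min = ln((xD*(1-xB))/(xB*(1-xD))) / ln(alpha)
Numerator inside ln: 0.828 / 0.008 = 103.5
ln(103.5) = 4.639572
ln(alpha) = ln(1.6) = 0.470004
N_min = 4.639572 / 0.470004 = 9.87


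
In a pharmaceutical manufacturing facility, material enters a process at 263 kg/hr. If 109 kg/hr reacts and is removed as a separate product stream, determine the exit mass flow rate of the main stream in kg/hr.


Steady-state mass balance on the main outlet: F_out = F_in - F_removed
F_out = 263 - 109
F_out = 154 kg/hr


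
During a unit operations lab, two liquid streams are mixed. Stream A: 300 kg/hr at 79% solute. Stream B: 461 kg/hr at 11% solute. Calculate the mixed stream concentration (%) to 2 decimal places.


Mass balance on solute: F1*x1 + F2*x2 = F3*x3
F3 = F1 + F2 = 300 + 461 = 761 kg/hr
x3 = (F1*x1 + F2*x2)/F3
x3 = (300*0.79 + 461*0.11) / 761
x3 = 37.81%


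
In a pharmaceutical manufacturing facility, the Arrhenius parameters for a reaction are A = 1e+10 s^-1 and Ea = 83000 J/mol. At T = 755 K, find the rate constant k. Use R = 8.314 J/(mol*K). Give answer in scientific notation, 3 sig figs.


k = A * exp(-Ea/(R*T))
k = 1e+10 * exp(-83000 / (8.314 * 755))
k = 1e+10 * exp(-13.22273)
k = 1.81e+04


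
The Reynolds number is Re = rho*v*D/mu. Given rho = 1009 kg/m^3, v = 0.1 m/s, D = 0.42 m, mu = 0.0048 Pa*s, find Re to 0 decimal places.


Re = rho * v * D / mu
Re = 1009 * 0.1 * 0.42 / 0.0048
Re = 42.378 / 0.0048
Re = 8829


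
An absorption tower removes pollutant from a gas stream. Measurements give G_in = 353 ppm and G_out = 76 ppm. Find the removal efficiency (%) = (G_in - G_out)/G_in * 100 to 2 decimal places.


Efficiency = (G_in - G_out) / G_in * 100%
Efficiency = (353 - 76) / 353 * 100
Efficiency = 277 / 353 * 100
Efficiency = 78.47%


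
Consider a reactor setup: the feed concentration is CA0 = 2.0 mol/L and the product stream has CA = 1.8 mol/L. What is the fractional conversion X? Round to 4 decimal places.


X = (CA0 - CA) / CA0
X = (2.0 - 1.8) / 2.0
X = 0.2 / 2.0
X = 0.1000


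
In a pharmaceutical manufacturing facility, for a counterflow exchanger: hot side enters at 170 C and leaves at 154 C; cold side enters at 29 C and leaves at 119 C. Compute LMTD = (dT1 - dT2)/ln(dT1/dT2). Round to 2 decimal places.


dT1 = Th_in - Tc_out = 170 - 119 = 51
dT2 = Th_out - Tc_in = 154 - 29 = 125
LMTD = (dT1 - dT2) / ln(dT1/dT2)
LMTD = (51 - 125) / ln(51/125)
LMTD = 82.54 K


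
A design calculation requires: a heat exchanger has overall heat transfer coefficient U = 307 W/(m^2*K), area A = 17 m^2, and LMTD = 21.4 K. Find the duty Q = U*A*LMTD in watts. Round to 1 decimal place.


Q = U * A * LMTD
Q = 307 * 17 * 21.4
Q = 111686.6 W


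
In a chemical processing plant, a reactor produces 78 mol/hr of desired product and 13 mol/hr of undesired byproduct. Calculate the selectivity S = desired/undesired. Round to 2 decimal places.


S = desired product rate / undesired product rate
S = 78 / 13
S = 6.00


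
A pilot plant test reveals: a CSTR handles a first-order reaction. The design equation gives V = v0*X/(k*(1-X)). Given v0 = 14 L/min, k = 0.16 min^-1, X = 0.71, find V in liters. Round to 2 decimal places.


V = v0 * X / (k * (1 - X))
V = 14 * 0.71 / (0.16 * (1 - 0.71))
V = 9.94 / (0.16 * 0.29)
V = 9.94 / 0.0464
V = 214.22 L


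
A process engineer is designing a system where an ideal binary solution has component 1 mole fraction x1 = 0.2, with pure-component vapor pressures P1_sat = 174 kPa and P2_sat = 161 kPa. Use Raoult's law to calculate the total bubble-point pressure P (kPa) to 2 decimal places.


P = x1*P1_sat + x2*P2_sat
x2 = 1 - x1 = 1 - 0.2 = 0.8
P = 0.2*174 + 0.8*161
P = 34.8 + 128.8
P = 163.60 kPa


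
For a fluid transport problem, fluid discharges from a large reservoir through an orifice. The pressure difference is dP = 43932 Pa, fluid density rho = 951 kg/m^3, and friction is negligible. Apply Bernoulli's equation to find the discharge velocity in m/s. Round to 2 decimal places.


v = sqrt(2*dP/rho)
v = sqrt(2*43932/951)
v = sqrt(92.391167)
v = 9.61 m/s


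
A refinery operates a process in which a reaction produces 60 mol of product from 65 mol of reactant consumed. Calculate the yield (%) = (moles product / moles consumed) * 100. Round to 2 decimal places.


Yield = (moles product / moles consumed) * 100%
Yield = (60 / 65) * 100
Yield = 0.9231 * 100
Yield = 92.31%


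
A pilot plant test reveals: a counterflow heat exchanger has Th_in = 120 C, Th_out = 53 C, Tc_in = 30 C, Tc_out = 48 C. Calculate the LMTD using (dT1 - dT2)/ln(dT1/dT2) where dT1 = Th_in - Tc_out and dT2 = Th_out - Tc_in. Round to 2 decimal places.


dT1 = Th_in - Tc_out = 120 - 48 = 72
dT2 = Th_out - Tc_in = 53 - 30 = 23
LMTD = (dT1 - dT2) / ln(dT1/dT2)
LMTD = (72 - 23) / ln(72/23)
LMTD = 42.94 K


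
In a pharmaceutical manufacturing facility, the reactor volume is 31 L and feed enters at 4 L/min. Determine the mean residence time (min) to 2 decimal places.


tau = V / v0
tau = 31 / 4
tau = 7.75 min


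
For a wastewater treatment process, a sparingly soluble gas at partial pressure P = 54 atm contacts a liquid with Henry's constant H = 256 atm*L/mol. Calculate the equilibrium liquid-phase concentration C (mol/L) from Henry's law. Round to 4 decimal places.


C = P / H
C = 54 / 256
C = 0.2109 mol/L


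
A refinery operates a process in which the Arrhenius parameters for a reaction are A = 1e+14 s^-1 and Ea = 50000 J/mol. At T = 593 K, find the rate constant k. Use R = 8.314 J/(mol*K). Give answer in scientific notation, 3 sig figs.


k = A * exp(-Ea/(R*T))
k = 1e+14 * exp(-50000 / (8.314 * 593))
k = 1e+14 * exp(-10.141572)
k = 3.94e+09


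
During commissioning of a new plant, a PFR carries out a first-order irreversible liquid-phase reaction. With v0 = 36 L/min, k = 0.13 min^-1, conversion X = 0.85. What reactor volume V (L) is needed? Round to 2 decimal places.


V = (v0/k) * ln(1/(1-X))
V = (36/0.13) * ln(1/(1-0.85))
V = 276.923077 * ln(6.666667)
V = 276.923077 * 1.89712
V = 525.36 L


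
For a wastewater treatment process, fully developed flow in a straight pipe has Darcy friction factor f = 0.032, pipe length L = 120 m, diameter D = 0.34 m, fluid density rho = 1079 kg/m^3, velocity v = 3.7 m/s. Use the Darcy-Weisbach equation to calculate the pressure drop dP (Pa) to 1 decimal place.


dP = f * (L/D) * (rho*v^2/2)
dP = 0.032 * (120/0.34) * (1079*3.7^2/2)
L/D = 352.94117647
rho*v^2/2 = 1079*13.69/2 = 7385.755
dP = 0.032 * 352.94117647 * 7385.755
dP = 83415.6 Pa


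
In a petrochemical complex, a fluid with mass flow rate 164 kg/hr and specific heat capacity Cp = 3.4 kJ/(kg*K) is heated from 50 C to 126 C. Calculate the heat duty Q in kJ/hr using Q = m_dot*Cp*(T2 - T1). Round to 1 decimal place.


Q = m_dot * Cp * (T2 - T1)
Q = 164 * 3.4 * (126 - 50)
Q = 164 * 3.4 * 76
Q = 42377.6 kJ/hr


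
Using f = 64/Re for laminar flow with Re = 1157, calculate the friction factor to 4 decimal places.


f = 64 / Re
f = 64 / 1157
f = 0.0553
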